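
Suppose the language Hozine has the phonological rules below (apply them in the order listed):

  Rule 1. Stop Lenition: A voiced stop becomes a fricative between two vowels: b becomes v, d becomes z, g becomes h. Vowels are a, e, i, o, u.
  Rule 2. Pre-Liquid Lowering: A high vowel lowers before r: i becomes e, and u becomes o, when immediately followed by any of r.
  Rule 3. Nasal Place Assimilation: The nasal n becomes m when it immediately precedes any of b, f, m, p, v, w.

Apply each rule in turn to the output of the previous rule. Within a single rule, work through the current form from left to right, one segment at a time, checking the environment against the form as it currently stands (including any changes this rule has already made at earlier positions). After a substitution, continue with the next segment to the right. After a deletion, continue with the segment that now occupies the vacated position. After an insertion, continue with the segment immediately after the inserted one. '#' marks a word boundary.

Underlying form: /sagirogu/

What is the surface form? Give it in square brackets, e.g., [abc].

[saherohu]

Rule 1 Stop Lenition: [sagirogu] → [sahirohu]
Rule 2 Pre-Liquid Lowering: [sahirohu] → [saherohu]
Rule 3 Nasal Place Assimilation: no change — [saherohu]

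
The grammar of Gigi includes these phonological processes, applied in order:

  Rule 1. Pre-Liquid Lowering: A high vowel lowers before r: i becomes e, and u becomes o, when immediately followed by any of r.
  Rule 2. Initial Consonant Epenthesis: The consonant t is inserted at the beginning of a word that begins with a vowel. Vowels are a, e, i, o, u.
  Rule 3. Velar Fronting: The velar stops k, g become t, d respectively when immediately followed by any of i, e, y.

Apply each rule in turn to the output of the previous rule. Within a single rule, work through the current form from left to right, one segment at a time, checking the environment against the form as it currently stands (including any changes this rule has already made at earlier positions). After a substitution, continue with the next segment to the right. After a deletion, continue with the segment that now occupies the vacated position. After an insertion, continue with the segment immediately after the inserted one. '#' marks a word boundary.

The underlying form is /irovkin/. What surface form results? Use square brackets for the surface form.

[terovtin]

Rule 1 Pre-Liquid Lowering: [irovkin] → [erovkin]
Rule 2 Initial Consonant Epenthesis: [erovkin] → [terovkin]
Rule 3 Velar Fronting: [terovkin] → [terovtin]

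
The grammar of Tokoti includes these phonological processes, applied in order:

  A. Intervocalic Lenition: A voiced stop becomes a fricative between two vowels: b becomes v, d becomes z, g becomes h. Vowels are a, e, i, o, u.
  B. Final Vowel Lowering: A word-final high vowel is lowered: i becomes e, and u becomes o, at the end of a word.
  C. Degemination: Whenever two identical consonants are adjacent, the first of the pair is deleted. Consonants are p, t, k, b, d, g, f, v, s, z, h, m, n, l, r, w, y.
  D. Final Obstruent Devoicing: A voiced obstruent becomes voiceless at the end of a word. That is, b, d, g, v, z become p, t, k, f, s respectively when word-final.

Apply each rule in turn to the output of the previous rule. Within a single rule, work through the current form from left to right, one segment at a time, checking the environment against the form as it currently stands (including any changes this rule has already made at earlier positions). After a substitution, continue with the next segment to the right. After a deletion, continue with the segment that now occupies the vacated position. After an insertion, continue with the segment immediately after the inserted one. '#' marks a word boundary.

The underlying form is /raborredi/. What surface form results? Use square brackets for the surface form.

A Intervocalic Lenition: [raborredi] → [ravorrezi]
B Final Vowel Lowering: [ravorrezi] → [ravorreze]
C Degemination: [ravorreze] → [ravoreze]
D Final Obstruent Devoicing: no change — [ravoreze]

[ravoreze]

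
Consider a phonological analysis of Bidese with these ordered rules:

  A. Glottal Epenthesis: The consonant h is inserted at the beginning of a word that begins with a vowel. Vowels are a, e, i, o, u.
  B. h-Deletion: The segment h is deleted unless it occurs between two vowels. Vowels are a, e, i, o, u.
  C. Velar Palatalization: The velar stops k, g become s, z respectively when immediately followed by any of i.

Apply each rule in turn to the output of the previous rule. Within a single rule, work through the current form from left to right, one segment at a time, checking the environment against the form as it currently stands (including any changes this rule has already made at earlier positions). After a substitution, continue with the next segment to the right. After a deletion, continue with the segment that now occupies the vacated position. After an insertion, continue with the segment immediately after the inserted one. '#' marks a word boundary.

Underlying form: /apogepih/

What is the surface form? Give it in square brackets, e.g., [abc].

A Glottal Epenthesis: [apogepih] → [hapogepih]
B h-Deletion: [hapogepih] → [apogepi]
C Velar Palatalization: no change — [apogepi]

[apogepi]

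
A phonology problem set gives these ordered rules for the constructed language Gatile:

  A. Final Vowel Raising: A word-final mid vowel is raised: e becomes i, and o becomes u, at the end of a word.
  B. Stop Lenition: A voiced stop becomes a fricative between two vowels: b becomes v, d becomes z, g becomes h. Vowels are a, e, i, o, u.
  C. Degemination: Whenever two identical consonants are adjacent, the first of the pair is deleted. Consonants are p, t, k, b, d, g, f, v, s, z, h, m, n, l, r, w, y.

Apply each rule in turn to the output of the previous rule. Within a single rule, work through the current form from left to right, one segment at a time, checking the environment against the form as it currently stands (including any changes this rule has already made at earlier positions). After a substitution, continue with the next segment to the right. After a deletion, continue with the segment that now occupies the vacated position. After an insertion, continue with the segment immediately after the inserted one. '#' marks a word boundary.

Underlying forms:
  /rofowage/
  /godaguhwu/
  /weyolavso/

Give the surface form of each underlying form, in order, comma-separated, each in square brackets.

/rofowage/:
  A Final Vowel Raising: [rofowage] → [rofowagi]
  B Stop Lenition: [rofowagi] → [rofowahi]
  C Degemination: no change — [rofowahi]
/godaguhwu/:
  A Final Vowel Raising: no change — [godaguhwu]
  B Stop Lenition: [godaguhwu] → [gozahuhwu]
  C Degemination: no change — [gozahuhwu]
/weyolavso/:
  A Final Vowel Raising: [weyolavso] → [weyolavsu]
  B Stop Lenition: no change — [weyolavsu]
  C Degemination: no change — [weyolavsu]

[rofowahi], [gozahuhwu], [weyolavsu]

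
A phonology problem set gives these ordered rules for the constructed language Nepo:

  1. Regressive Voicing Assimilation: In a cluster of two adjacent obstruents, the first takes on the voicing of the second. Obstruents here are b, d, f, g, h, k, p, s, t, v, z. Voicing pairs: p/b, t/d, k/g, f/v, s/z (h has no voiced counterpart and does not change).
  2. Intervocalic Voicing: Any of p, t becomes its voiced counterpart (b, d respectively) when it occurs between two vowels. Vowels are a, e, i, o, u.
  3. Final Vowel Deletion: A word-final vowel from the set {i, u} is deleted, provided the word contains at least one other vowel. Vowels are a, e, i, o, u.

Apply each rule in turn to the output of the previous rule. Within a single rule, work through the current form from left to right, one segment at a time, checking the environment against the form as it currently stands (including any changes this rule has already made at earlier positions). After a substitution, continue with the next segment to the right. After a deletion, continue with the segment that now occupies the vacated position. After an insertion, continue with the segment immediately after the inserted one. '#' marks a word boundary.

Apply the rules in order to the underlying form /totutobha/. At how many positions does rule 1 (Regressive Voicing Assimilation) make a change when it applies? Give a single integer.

1

1 Regressive Voicing Assimilation: [totutobha] → [totutopha]
2 Intervocalic Voicing: [totutopha] → [todudopha]
3 Final Vowel Deletion: no change — [todudopha]
Rule 1 changed 1 position(s).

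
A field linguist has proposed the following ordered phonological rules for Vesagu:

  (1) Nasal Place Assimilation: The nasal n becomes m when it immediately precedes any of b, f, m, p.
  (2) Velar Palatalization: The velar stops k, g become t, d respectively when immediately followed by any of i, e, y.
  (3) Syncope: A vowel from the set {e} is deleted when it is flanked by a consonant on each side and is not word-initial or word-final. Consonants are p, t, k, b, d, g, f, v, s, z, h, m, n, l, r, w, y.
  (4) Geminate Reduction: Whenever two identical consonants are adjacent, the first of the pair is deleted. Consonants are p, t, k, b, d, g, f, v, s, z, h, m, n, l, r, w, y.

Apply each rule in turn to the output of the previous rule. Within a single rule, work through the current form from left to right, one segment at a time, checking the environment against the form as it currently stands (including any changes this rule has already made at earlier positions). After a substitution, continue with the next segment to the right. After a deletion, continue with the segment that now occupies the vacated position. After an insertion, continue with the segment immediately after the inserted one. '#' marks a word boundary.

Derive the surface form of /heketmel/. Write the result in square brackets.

(1) Nasal Place Assimilation: no change — [heketmel]
(2) Velar Palatalization: [heketmel] → [hetetmel]
(3) Syncope: [hetetmel] → [httml]
(4) Geminate Reduction: [httml] → [html]

[html]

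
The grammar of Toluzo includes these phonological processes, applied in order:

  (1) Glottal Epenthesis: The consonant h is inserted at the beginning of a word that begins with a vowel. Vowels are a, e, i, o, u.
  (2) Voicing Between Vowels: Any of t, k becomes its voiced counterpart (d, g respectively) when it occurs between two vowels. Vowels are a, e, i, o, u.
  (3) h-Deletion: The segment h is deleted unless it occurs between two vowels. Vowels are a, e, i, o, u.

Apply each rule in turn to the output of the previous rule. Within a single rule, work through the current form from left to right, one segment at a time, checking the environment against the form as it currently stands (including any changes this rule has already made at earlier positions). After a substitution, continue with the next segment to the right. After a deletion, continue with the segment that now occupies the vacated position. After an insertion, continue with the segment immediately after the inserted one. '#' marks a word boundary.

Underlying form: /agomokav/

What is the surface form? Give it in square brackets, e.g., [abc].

[agomogav]

(1) Glottal Epenthesis: [agomokav] → [hagomokav]
(2) Voicing Between Vowels: [hagomokav] → [hagomogav]
(3) h-Deletion: [hagomogav] → [agomogav]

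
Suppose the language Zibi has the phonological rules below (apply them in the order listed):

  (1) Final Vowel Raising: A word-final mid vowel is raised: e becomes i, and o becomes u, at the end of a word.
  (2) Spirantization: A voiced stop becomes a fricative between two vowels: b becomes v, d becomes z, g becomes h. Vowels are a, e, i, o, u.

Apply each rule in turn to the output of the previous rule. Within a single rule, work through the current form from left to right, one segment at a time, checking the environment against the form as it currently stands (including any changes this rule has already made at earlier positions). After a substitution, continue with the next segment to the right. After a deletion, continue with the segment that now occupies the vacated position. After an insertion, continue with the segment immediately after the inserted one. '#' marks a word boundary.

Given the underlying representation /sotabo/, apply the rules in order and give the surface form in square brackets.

[sotavu]

(1) Final Vowel Raising: [sotabo] → [sotabu]
(2) Spirantization: [sotabu] → [sotavu]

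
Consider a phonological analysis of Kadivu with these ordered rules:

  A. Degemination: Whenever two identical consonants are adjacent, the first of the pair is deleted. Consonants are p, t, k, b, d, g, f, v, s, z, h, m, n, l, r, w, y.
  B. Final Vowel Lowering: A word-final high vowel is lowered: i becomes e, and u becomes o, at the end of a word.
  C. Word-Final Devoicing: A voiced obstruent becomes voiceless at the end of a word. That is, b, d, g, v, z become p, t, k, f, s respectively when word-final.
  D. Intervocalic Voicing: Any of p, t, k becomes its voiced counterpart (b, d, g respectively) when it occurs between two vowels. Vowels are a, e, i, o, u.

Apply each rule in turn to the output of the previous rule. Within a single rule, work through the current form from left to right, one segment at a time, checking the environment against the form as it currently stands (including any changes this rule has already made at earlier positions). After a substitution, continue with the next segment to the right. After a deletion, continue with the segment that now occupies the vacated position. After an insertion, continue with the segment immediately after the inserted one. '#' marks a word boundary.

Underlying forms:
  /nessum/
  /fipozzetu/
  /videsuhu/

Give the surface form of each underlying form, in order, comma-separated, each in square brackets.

/nessum/:
  A Degemination: [nessum] → [nesum]
  B Final Vowel Lowering: no change — [nesum]
  C Word-Final Devoicing: no change — [nesum]
  D Intervocalic Voicing: no change — [nesum]
/fipozzetu/:
  A Degemination: [fipozzetu] → [fipozetu]
  B Final Vowel Lowering: [fipozetu] → [fipozeto]
  C Word-Final Devoicing: no change — [fipozeto]
  D Intervocalic Voicing: [fipozeto] → [fibozedo]
/videsuhu/:
  A Degemination: no change — [videsuhu]
  B Final Vowel Lowering: [videsuhu] → [videsuho]
  C Word-Final Devoicing: no change — [videsuho]
  D Intervocalic Voicing: no change — [videsuho]

[nesum], [fibozedo], [videsuho]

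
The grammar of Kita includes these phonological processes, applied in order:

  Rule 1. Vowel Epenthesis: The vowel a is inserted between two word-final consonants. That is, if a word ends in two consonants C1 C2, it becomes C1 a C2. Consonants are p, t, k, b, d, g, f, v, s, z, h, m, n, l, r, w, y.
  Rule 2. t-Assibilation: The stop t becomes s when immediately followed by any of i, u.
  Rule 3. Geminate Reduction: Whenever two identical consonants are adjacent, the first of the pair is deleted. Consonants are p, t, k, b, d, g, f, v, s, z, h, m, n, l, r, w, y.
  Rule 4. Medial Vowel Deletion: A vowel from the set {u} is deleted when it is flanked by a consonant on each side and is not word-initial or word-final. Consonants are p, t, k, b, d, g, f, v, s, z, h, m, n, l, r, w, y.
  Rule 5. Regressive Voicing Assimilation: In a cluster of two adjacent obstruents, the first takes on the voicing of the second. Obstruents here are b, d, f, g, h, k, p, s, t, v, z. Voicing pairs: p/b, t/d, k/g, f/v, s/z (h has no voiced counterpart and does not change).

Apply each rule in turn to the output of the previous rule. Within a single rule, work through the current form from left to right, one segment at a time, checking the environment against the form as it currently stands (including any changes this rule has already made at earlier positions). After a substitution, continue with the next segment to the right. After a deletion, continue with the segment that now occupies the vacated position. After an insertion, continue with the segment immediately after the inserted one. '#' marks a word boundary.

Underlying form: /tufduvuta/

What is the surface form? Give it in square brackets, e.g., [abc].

Rule 1 Vowel Epenthesis: no change — [tufduvuta]
Rule 2 t-Assibilation: [tufduvuta] → [sufduvuta]
Rule 3 Geminate Reduction: no change — [sufduvuta]
Rule 4 Medial Vowel Deletion: [sufduvuta] → [sfdvta]
Rule 5 Regressive Voicing Assimilation: [sfdvta] → [svdfta]

[svdfta]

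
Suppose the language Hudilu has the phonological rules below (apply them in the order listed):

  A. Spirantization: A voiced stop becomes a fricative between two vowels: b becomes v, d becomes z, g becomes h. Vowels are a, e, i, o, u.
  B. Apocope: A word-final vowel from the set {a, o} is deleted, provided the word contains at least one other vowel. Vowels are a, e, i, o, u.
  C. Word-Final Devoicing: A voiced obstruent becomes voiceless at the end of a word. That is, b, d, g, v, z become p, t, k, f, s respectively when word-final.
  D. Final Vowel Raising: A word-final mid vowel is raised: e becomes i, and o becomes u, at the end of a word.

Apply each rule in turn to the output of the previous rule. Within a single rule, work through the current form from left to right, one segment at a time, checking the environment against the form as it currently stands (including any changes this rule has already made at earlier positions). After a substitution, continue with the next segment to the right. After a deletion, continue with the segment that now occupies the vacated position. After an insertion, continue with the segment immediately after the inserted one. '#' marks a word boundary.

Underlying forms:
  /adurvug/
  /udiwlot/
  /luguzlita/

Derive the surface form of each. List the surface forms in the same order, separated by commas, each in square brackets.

/adurvug/:
  A Spirantization: [adurvug] → [azurvug]
  B Apocope: no change — [azurvug]
  C Word-Final Devoicing: [azurvug] → [azurvuk]
  D Final Vowel Raising: no change — [azurvuk]
/udiwlot/:
  A Spirantization: [udiwlot] → [uziwlot]
  B Apocope: no change — [uziwlot]
  C Word-Final Devoicing: no change — [uziwlot]
  D Final Vowel Raising: no change — [uziwlot]
/luguzlita/:
  A Spirantization: [luguzlita] → [luhuzlita]
  B Apocope: [luhuzlita] → [luhuzlit]
  C Word-Final Devoicing: no change — [luhuzlit]
  D Final Vowel Raising: no change — [luhuzlit]

[azurvuk], [uziwlot], [luhuzlit]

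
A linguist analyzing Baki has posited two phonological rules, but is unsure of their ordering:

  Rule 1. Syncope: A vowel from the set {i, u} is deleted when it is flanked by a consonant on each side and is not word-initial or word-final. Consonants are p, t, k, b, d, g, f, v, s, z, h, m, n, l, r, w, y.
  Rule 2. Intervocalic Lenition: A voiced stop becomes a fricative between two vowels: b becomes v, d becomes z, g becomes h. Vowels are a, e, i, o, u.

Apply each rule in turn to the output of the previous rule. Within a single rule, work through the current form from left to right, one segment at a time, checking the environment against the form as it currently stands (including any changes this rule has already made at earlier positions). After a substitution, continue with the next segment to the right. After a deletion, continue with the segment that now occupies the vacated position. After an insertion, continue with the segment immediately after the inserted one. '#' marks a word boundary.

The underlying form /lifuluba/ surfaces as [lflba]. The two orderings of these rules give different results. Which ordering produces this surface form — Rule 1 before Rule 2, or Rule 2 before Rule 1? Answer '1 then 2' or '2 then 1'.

1 then 2

Order 1 then 2:
  1 Syncope: [lifuluba] → [lflba]
  2 Intervocalic Lenition: no change — [lflba]
  result: [lflba]
Order 2 then 1:
  2 Intervocalic Lenition: [lifuluba] → [lifuluva]
  1 Syncope: [lifuluva] → [lflva]
  result: [lflva]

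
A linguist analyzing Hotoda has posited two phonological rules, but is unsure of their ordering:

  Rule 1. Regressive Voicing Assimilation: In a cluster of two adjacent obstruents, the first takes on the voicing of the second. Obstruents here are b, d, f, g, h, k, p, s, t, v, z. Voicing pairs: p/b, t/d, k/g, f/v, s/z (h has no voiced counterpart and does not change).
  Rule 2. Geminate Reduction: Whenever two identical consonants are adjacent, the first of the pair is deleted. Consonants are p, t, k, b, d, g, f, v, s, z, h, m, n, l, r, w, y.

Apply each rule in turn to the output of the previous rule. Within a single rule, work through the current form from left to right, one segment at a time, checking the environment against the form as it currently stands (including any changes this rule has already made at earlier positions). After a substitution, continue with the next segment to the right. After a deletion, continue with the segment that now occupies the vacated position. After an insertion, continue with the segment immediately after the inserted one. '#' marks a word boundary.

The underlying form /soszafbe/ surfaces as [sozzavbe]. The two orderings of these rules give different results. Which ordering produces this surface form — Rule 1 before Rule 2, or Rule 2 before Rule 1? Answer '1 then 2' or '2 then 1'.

2 then 1

Order 1 then 2:
  1 Regressive Voicing Assimilation: [soszafbe] → [sozzavbe]
  2 Geminate Reduction: [sozzavbe] → [sozavbe]
  result: [sozavbe]
Order 2 then 1:
  2 Geminate Reduction: no change — [soszafbe]
  1 Regressive Voicing Assimilation: [soszafbe] → [sozzavbe]
  result: [sozzavbe]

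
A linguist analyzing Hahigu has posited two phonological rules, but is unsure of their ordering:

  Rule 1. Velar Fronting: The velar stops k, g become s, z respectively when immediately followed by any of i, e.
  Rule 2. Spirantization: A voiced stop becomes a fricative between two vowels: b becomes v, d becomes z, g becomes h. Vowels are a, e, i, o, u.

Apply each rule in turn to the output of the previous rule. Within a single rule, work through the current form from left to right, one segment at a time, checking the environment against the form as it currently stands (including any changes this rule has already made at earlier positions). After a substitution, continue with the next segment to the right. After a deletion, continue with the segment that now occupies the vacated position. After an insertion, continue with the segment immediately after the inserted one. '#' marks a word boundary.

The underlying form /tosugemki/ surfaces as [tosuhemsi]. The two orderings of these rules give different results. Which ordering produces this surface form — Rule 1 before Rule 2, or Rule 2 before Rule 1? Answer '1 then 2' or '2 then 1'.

Order 1 then 2:
  1 Velar Fronting: [tosugemki] → [tosuzemsi]
  2 Spirantization: no change — [tosuzemsi]
  result: [tosuzemsi]
Order 2 then 1:
  2 Spirantization: [tosugemki] → [tosuhemki]
  1 Velar Fronting: [tosuhemki] → [tosuhemsi]
  result: [tosuhemsi]

2 then 1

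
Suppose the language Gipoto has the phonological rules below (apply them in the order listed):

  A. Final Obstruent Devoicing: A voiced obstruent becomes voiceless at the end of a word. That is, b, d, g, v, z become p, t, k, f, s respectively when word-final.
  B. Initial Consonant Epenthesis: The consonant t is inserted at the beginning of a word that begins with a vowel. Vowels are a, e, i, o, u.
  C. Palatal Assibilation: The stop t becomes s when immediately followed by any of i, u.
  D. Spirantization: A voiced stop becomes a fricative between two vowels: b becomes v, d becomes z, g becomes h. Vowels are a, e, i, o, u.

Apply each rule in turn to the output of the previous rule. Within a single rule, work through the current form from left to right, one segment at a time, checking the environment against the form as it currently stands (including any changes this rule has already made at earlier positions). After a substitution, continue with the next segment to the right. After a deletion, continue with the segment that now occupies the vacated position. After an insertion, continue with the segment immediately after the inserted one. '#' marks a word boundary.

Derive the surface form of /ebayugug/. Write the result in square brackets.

[tevayuhuk]

A Final Obstruent Devoicing: [ebayugug] → [ebayuguk]
B Initial Consonant Epenthesis: [ebayuguk] → [tebayuguk]
C Palatal Assibilation: no change — [tebayuguk]
D Spirantization: [tebayuguk] → [tevayuhuk]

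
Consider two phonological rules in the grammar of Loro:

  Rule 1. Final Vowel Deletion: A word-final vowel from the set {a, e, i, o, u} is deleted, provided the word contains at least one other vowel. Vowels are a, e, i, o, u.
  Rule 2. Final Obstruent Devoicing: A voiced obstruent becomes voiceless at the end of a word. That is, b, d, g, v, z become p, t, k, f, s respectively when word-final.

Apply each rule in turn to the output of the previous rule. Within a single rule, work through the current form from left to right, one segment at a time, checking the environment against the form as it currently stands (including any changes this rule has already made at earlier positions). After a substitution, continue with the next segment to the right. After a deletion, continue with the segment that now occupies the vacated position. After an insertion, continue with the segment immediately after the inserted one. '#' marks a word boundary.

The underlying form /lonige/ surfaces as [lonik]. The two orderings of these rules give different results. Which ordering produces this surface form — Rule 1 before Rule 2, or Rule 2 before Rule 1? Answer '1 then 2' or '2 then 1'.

Order 1 then 2:
  1 Final Vowel Deletion: [lonige] → [lonig]
  2 Final Obstruent Devoicing: [lonig] → [lonik]
  result: [lonik]
Order 2 then 1:
  2 Final Obstruent Devoicing: no change — [lonige]
  1 Final Vowel Deletion: [lonige] → [lonig]
  result: [lonig]

1 then 2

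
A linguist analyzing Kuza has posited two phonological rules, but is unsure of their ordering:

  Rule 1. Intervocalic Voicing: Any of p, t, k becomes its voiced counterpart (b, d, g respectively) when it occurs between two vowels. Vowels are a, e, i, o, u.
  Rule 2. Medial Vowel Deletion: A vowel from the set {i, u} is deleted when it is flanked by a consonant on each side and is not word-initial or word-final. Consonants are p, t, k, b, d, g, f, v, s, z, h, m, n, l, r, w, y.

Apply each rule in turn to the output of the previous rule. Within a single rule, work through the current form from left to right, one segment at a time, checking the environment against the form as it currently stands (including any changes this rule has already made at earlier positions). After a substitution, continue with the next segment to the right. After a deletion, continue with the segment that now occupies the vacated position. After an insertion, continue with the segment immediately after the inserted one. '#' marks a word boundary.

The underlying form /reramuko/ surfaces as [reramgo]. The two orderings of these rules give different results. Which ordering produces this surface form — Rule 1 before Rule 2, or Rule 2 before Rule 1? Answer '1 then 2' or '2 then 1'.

Order 1 then 2:
  1 Intervocalic Voicing: [reramuko] → [reramugo]
  2 Medial Vowel Deletion: [reramugo] → [reramgo]
  result: [reramgo]
Order 2 then 1:
  2 Medial Vowel Deletion: [reramuko] → [reramko]
  1 Intervocalic Voicing: no change — [reramko]
  result: [reramko]

1 then 2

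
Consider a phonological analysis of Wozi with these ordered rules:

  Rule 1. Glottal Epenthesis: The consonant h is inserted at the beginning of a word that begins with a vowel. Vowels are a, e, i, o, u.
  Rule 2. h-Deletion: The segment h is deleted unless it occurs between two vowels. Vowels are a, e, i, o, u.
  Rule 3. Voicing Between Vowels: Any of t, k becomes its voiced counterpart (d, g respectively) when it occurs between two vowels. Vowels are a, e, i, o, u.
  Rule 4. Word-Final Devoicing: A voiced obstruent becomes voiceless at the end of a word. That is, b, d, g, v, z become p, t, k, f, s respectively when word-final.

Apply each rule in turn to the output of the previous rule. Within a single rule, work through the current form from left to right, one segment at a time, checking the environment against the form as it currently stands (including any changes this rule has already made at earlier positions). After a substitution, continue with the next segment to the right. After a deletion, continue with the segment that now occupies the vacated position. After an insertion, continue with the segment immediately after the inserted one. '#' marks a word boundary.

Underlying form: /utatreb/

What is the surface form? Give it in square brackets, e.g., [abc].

Rule 1 Glottal Epenthesis: [utatreb] → [hutatreb]
Rule 2 h-Deletion: [hutatreb] → [utatreb]
Rule 3 Voicing Between Vowels: [utatreb] → [udatreb]
Rule 4 Word-Final Devoicing: [udatreb] → [udatrep]

[udatrep]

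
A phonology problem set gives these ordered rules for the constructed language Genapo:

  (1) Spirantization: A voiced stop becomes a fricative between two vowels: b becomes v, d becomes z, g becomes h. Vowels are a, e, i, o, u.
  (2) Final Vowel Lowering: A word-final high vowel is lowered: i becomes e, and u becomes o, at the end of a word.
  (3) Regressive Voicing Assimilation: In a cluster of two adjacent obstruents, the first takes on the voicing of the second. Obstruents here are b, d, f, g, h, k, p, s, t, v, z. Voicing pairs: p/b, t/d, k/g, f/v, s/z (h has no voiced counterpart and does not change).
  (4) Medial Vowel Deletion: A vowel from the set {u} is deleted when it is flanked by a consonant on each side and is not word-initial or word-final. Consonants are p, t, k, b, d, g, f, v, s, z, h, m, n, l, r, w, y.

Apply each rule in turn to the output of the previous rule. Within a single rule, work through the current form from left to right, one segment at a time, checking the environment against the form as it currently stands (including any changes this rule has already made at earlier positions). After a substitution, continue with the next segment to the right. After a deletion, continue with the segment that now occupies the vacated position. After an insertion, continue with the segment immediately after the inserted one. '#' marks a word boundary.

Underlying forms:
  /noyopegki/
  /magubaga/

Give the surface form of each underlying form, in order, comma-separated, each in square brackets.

/noyopegki/:
  (1) Spirantization: no change — [noyopegki]
  (2) Final Vowel Lowering: [noyopegki] → [noyopegke]
  (3) Regressive Voicing Assimilation: [noyopegke] → [noyopekke]
  (4) Medial Vowel Deletion: no change — [noyopekke]
/magubaga/:
  (1) Spirantization: [magubaga] → [mahuvaha]
  (2) Final Vowel Lowering: no change — [mahuvaha]
  (3) Regressive Voicing Assimilation: no change — [mahuvaha]
  (4) Medial Vowel Deletion: [mahuvaha] → [mahvaha]

[noyopekke], [mahvaha]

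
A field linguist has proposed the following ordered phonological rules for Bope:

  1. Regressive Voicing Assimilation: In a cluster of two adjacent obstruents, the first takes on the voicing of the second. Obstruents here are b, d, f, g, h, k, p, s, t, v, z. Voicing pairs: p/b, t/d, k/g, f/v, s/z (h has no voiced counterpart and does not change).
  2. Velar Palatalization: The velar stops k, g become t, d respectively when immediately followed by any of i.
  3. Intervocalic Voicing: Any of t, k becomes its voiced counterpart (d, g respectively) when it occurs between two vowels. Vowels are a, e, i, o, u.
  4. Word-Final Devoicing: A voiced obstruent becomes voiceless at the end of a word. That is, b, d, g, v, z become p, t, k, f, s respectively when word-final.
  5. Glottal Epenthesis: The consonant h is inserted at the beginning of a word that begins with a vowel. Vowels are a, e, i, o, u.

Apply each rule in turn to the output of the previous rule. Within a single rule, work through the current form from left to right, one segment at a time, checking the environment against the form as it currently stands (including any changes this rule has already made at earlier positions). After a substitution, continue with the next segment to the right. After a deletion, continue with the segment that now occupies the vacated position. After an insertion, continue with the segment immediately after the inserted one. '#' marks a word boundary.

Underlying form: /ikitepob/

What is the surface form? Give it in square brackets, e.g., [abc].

[hididepop]

1 Regressive Voicing Assimilation: no change — [ikitepob]
2 Velar Palatalization: [ikitepob] → [ititepob]
3 Intervocalic Voicing: [ititepob] → [ididepob]
4 Word-Final Devoicing: [ididepob] → [ididepop]
5 Glottal Epenthesis: [ididepop] → [hididepop]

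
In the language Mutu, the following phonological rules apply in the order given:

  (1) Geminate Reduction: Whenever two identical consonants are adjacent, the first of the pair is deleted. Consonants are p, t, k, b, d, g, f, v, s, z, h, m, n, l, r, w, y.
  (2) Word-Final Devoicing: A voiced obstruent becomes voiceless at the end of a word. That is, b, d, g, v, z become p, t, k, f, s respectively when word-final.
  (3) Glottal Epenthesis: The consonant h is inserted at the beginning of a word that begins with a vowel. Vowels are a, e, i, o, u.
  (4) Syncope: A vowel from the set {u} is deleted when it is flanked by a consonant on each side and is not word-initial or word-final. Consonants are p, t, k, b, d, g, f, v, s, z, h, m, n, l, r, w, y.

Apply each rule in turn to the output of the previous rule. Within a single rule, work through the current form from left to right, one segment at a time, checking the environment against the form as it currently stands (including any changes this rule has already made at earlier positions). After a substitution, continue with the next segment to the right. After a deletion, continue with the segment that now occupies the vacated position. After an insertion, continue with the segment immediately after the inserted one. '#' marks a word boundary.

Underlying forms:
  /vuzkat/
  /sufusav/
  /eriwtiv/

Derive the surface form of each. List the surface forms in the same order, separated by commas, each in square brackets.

/vuzkat/:
  (1) Geminate Reduction: no change — [vuzkat]
  (2) Word-Final Devoicing: no change — [vuzkat]
  (3) Glottal Epenthesis: no change — [vuzkat]
  (4) Syncope: [vuzkat] → [vzkat]
/sufusav/:
  (1) Geminate Reduction: no change — [sufusav]
  (2) Word-Final Devoicing: [sufusav] → [sufusaf]
  (3) Glottal Epenthesis: no change — [sufusaf]
  (4) Syncope: [sufusaf] → [sfsaf]
/eriwtiv/:
  (1) Geminate Reduction: no change — [eriwtiv]
  (2) Word-Final Devoicing: [eriwtiv] → [eriwtif]
  (3) Glottal Epenthesis: [eriwtif] → [heriwtif]
  (4) Syncope: no change — [heriwtif]

[vzkat], [sfsaf], [heriwtif]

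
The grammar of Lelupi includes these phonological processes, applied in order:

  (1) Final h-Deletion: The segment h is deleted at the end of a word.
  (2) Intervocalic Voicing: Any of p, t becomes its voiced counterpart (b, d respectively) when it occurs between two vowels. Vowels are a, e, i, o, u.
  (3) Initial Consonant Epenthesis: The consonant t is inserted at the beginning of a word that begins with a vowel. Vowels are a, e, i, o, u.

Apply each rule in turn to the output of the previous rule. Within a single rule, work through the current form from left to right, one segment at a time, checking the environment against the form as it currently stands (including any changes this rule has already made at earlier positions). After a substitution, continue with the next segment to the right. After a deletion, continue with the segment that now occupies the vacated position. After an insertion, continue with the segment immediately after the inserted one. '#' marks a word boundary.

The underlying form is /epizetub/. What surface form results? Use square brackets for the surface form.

[tebizedub]

(1) Final h-Deletion: no change — [epizetub]
(2) Intervocalic Voicing: [epizetub] → [ebizedub]
(3) Initial Consonant Epenthesis: [ebizedub] → [tebizedub]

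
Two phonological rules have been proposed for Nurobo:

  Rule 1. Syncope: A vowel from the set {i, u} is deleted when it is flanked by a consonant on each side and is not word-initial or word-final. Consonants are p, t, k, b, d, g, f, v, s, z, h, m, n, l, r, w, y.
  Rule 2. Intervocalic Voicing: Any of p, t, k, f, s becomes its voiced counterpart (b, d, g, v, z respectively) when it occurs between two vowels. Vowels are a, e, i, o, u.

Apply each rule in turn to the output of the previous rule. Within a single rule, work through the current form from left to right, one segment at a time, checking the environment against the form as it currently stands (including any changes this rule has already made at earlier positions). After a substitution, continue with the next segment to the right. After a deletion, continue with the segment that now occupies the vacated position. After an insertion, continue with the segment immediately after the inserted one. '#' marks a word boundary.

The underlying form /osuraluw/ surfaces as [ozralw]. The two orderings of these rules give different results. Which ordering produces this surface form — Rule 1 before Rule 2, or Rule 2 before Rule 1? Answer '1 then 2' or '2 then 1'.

Order 1 then 2:
  1 Syncope: [osuraluw] → [osralw]
  2 Intervocalic Voicing: no change — [osralw]
  result: [osralw]
Order 2 then 1:
  2 Intervocalic Voicing: [osuraluw] → [ozuraluw]
  1 Syncope: [ozuraluw] → [ozralw]
  result: [ozralw]

2 then 1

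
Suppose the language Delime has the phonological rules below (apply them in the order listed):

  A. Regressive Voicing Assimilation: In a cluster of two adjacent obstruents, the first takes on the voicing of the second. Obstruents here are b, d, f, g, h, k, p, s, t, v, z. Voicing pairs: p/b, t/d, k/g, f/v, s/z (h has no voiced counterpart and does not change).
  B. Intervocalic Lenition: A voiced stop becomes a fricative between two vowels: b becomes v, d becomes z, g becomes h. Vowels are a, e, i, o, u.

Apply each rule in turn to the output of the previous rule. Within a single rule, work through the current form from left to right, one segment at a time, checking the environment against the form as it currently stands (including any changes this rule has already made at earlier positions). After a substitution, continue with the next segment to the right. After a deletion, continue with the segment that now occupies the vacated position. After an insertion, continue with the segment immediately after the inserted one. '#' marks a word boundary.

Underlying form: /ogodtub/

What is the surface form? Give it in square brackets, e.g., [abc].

A Regressive Voicing Assimilation: [ogodtub] → [ogottub]
B Intervocalic Lenition: [ogottub] → [ohottub]

[ohottub]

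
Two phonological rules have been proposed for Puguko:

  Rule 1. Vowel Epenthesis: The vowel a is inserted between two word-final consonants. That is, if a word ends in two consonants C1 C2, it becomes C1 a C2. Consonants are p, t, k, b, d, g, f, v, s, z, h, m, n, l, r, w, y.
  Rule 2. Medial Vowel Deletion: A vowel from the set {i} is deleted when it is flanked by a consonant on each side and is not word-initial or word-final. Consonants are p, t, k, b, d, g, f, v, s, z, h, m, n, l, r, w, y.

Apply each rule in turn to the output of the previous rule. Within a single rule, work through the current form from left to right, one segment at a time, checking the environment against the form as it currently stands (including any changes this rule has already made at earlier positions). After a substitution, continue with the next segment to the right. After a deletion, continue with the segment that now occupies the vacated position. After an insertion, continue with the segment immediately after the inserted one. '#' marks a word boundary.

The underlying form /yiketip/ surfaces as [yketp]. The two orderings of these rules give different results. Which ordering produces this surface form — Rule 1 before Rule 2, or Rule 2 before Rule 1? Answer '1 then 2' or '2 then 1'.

Order 1 then 2:
  1 Vowel Epenthesis: no change — [yiketip]
  2 Medial Vowel Deletion: [yiketip] → [yketp]
  result: [yketp]
Order 2 then 1:
  2 Medial Vowel Deletion: [yiketip] → [yketp]
  1 Vowel Epenthesis: [yketp] → [yketap]
  result: [yketap]

1 then 2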